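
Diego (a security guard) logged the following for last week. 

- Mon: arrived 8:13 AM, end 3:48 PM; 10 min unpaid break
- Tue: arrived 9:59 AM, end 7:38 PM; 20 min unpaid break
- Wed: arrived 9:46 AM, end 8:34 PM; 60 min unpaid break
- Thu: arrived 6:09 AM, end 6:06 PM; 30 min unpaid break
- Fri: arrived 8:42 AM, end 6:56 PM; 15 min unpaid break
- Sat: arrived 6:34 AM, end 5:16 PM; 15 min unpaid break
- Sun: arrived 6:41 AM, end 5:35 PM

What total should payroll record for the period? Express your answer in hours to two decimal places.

Mon: 8:13 AM–3:48 PM = 7 h 35 min; less 10 min break → 7 h 25 min
Tue: 9:59 AM–7:38 PM = 9 h 39 min; less 20 min break → 9 h 19 min
Wed: 9:46 AM–8:34 PM = 10 h 48 min; less 60 min break → 9 h 48 min
Thu: 6:09 AM–6:06 PM = 11 h 57 min; less 30 min break → 11 h 27 min
Fri: 8:42 AM–6:56 PM = 10 h 14 min; less 15 min break → 9 h 59 min
Sat: 6:34 AM–5:16 PM = 10 h 42 min; less 15 min break → 10 h 27 min
Sun: 6:41 AM–5:35 PM = 10 h 54 min
Total: 7 h 25 min + 9 h 19 min + 9 h 48 min + 11 h 27 min + 9 h 59 min + 10 h 27 min + 10 h 54 min = 69 h 19 min.

69.32 hours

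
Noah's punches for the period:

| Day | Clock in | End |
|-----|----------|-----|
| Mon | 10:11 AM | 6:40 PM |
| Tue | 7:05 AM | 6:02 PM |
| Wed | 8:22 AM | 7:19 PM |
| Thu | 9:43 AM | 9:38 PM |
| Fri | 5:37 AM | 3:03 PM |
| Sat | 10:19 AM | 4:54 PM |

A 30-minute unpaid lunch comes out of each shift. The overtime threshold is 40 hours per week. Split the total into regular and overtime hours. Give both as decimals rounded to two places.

Regular 40.00 hours, overtime 15.32 hours

Mon: 10:11 AM–6:40 PM = 8 h 29 min; less 30 min break → 7 h 59 min
Tue: 7:05 AM–6:02 PM = 10 h 57 min; less 30 min break → 10 h 27 min
Wed: 8:22 AM–7:19 PM = 10 h 57 min; less 30 min break → 10 h 27 min
Thu: 9:43 AM–9:38 PM = 11 h 55 min; less 30 min break → 11 h 25 min
Fri: 5:37 AM–3:03 PM = 9 h 26 min; less 30 min break → 8 h 56 min
Sat: 10:19 AM–4:54 PM = 6 h 35 min; less 30 min break → 6 h 5 min
Total worked: 55 h 19 min = 55.32 h.
Threshold 40 h → overtime 15 h 19 min, regular 40 h 0 min.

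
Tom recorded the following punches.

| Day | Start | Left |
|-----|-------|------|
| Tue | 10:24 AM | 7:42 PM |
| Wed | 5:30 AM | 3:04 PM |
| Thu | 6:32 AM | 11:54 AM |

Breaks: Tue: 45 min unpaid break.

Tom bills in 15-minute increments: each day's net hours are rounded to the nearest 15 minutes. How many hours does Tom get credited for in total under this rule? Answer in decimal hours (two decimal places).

Tue: 10:24 AM–7:42 PM = 9 h 18 min − 45 min = 8 h 33 min → rounds to 8 h 30 min
Wed: 5:30 AM–3:04 PM = 9 h 34 min → rounds to 9 h 30 min
Thu: 6:32 AM–11:54 AM = 5 h 22 min → rounds to 5 h 15 min
Total credited: 23 h 15 min.

23.25 hours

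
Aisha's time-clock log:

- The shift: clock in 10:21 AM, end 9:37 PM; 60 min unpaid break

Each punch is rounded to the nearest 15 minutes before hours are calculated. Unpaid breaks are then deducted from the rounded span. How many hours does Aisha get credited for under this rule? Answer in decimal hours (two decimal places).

The shift: in 10:21 AM→10:15 AM, out 9:37 PM→9:30 PM; 11 h 15 min − 60 min = 10 h 15 min

10.25 hours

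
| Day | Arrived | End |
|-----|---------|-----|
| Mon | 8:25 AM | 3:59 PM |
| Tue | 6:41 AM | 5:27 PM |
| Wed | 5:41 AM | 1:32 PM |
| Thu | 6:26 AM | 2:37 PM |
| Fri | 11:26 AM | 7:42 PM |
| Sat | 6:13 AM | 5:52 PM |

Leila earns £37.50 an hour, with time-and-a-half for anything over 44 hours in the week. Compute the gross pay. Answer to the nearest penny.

£2228.44

Mon: 8:25 AM–3:59 PM = 7 h 34 min
Tue: 6:41 AM–5:27 PM = 10 h 46 min
Wed: 5:41 AM–1:32 PM = 7 h 51 min
Thu: 6:26 AM–2:37 PM = 8 h 11 min
Fri: 11:26 AM–7:42 PM = 8 h 16 min
Sat: 6:13 AM–5:52 PM = 11 h 39 min
Total worked: 54 h 17 min = 3257 min.
Regular 44 h 0 min = 2640 min at £37.50/h; overtime 10 h 17 min = 617 min at £56.25/h.
Pay = (2640 × £37.50 + 617 × £56.25) ÷ 60 = £2228.44.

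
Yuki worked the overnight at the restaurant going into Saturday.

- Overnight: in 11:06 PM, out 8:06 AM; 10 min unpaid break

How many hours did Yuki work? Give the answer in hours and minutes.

Overnight: 11:06 PM → midnight = 0 h 54 min; midnight → 8:06 AM = 8 h 6 min; span 9 h 0 min; less 10 min break → 8 h 50 min

8 h 50 min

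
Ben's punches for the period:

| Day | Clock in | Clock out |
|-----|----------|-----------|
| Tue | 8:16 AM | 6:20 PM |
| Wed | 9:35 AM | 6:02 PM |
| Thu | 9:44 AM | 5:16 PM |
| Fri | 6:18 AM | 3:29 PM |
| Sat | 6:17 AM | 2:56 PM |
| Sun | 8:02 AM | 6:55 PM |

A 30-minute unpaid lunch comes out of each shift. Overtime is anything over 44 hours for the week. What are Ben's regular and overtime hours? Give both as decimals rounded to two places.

Regular 44.00 hours, overtime 7.77 hours

Tue: 8:16 AM–6:20 PM = 10 h 4 min; less 30 min break → 9 h 34 min
Wed: 9:35 AM–6:02 PM = 8 h 27 min; less 30 min break → 7 h 57 min
Thu: 9:44 AM–5:16 PM = 7 h 32 min; less 30 min break → 7 h 2 min
Fri: 6:18 AM–3:29 PM = 9 h 11 min; less 30 min break → 8 h 41 min
Sat: 6:17 AM–2:56 PM = 8 h 39 min; less 30 min break → 8 h 9 min
Sun: 8:02 AM–6:55 PM = 10 h 53 min; less 30 min break → 10 h 23 min
Total worked: 51 h 46 min = 51.77 h.
Threshold 44 h → overtime 7 h 46 min, regular 44 h 0 min.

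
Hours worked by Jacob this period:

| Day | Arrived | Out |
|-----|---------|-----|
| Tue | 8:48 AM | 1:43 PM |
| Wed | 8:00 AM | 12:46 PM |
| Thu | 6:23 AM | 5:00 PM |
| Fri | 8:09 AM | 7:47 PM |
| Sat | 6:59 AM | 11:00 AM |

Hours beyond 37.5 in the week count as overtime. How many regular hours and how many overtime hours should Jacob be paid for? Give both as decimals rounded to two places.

Regular 35.95 hours, overtime 0.00 hours

Tue: 8:48 AM–1:43 PM = 4 h 55 min
Wed: 8:00 AM–12:46 PM = 4 h 46 min
Thu: 6:23 AM–5:00 PM = 10 h 37 min
Fri: 8:09 AM–7:47 PM = 11 h 38 min
Sat: 6:59 AM–11:00 AM = 4 h 1 min
Total worked: 35 h 57 min = 35.95 h.
Threshold 37.5 h → overtime 0 h 0 min, regular 35 h 57 min.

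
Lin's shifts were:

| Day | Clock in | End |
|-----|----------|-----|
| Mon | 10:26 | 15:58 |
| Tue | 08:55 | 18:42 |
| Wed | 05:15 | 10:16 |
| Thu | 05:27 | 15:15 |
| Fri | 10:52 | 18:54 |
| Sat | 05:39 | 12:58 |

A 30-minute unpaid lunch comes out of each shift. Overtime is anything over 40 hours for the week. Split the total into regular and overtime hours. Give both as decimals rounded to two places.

Regular 40.00 hours, overtime 2.48 hours

Mon: 10:26–15:58 = 5 h 32 min; less 30 min break → 5 h 2 min
Tue: 08:55–18:42 = 9 h 47 min; less 30 min break → 9 h 17 min
Wed: 05:15–10:16 = 5 h 1 min; less 30 min break → 4 h 31 min
Thu: 05:27–15:15 = 9 h 48 min; less 30 min break → 9 h 18 min
Fri: 10:52–18:54 = 8 h 2 min; less 30 min break → 7 h 32 min
Sat: 05:39–12:58 = 7 h 19 min; less 30 min break → 6 h 49 min
Total worked: 42 h 29 min = 42.48 h.
Threshold 40 h → overtime 2 h 29 min, regular 40 h 0 min.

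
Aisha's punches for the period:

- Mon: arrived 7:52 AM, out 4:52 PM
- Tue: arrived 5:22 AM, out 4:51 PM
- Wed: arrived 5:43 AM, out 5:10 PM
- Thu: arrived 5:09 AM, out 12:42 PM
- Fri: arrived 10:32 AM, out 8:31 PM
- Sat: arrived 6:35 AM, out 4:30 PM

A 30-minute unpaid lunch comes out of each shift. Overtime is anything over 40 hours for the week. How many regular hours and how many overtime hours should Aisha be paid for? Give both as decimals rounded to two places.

Mon: 7:52 AM–4:52 PM = 9 h 0 min; less 30 min break → 8 h 30 min
Tue: 5:22 AM–4:51 PM = 11 h 29 min; less 30 min break → 10 h 59 min
Wed: 5:43 AM–5:10 PM = 11 h 27 min; less 30 min break → 10 h 57 min
Thu: 5:09 AM–12:42 PM = 7 h 33 min; less 30 min break → 7 h 3 min
Fri: 10:32 AM–8:31 PM = 9 h 59 min; less 30 min break → 9 h 29 min
Sat: 6:35 AM–4:30 PM = 9 h 55 min; less 30 min break → 9 h 25 min
Total worked: 56 h 23 min = 56.38 h.
Threshold 40 h → overtime 16 h 23 min, regular 40 h 0 min.

Regular 40.00 hours, overtime 16.38 hours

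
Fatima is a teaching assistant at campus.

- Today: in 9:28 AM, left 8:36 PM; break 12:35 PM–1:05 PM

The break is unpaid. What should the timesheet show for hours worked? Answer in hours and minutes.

10 h 38 min

Today: 9:28 AM–8:36 PM = 11 h 8 min; less 30 min break → 10 h 38 min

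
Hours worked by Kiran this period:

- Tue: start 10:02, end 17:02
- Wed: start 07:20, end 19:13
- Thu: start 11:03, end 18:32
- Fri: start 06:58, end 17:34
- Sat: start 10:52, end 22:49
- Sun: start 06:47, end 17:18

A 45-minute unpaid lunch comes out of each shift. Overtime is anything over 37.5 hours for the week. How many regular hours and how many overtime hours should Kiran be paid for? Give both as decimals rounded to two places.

Regular 37.50 hours, overtime 17.43 hours

Tue: 10:02–17:02 = 7 h 0 min; less 45 min break → 6 h 15 min
Wed: 07:20–19:13 = 11 h 53 min; less 45 min break → 11 h 8 min
Thu: 11:03–18:32 = 7 h 29 min; less 45 min break → 6 h 44 min
Fri: 06:58–17:34 = 10 h 36 min; less 45 min break → 9 h 51 min
Sat: 10:52–22:49 = 11 h 57 min; less 45 min break → 11 h 12 min
Sun: 06:47–17:18 = 10 h 31 min; less 45 min break → 9 h 46 min
Total worked: 54 h 56 min = 54.93 h.
Threshold 37.5 h → overtime 17 h 26 min, regular 37 h 30 min.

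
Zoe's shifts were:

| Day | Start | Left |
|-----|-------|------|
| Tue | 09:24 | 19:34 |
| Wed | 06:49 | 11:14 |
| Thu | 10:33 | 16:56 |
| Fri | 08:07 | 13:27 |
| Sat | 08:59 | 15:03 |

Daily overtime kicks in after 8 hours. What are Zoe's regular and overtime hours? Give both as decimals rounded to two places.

Regular 30.20 hours, overtime 2.17 hours

Tue: 09:24–19:34 = 10 h 10 min
Wed: 06:49–11:14 = 4 h 25 min
Thu: 10:33–16:56 = 6 h 23 min
Fri: 08:07–13:27 = 5 h 20 min
Sat: 08:59–15:03 = 6 h 4 min
Tue reg 8 h 0 min / OT 2 h 10 min; Wed reg 4 h 25 min / OT 0 h 0 min; Thu reg 6 h 23 min / OT 0 h 0 min; Fri reg 5 h 20 min / OT 0 h 0 min; Sat reg 6 h 4 min / OT 0 h 0 min.
Totals: regular 30 h 12 min, overtime 2 h 10 min.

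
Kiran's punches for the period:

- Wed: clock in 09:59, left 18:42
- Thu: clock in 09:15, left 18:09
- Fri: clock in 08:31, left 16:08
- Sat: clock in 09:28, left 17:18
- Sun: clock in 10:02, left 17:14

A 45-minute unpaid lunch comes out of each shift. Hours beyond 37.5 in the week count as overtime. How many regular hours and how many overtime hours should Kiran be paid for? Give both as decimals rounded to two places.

Regular 36.52 hours, overtime 0.00 hours

Wed: 09:59–18:42 = 8 h 43 min; less 45 min break → 7 h 58 min
Thu: 09:15–18:09 = 8 h 54 min; less 45 min break → 8 h 9 min
Fri: 08:31–16:08 = 7 h 37 min; less 45 min break → 6 h 52 min
Sat: 09:28–17:18 = 7 h 50 min; less 45 min break → 7 h 5 min
Sun: 10:02–17:14 = 7 h 12 min; less 45 min break → 6 h 27 min
Total worked: 36 h 31 min = 36.52 h.
Threshold 37.5 h → overtime 0 h 0 min, regular 36 h 31 min.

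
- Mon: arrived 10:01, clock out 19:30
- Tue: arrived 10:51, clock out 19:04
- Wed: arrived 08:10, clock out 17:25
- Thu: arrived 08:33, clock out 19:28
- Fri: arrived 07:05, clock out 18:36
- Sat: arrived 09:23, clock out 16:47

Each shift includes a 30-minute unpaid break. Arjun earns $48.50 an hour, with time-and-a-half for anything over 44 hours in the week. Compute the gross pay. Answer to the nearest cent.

Mon: 10:01–19:30 = 9 h 29 min; less 30 min break → 8 h 59 min
Tue: 10:51–19:04 = 8 h 13 min; less 30 min break → 7 h 43 min
Wed: 08:10–17:25 = 9 h 15 min; less 30 min break → 8 h 45 min
Thu: 08:33–19:28 = 10 h 55 min; less 30 min break → 10 h 25 min
Fri: 07:05–18:36 = 11 h 31 min; less 30 min break → 11 h 1 min
Sat: 09:23–16:47 = 7 h 24 min; less 30 min break → 6 h 54 min
Total worked: 53 h 47 min = 3227 min.
Regular 44 h 0 min = 2640 min at $48.50/h; overtime 9 h 47 min = 587 min at $72.75/h.
Pay = (2640 × $48.50 + 587 × $72.75) ÷ 60 = $2845.74.

$2845.74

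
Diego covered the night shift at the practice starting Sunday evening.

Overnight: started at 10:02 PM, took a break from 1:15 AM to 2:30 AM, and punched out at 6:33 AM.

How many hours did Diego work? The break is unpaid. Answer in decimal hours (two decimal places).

7.27 hours

Overnight: 10:02 PM → midnight = 1 h 58 min; midnight → 6:33 AM = 6 h 33 min; span 8 h 31 min; less 75 min break → 7 h 16 min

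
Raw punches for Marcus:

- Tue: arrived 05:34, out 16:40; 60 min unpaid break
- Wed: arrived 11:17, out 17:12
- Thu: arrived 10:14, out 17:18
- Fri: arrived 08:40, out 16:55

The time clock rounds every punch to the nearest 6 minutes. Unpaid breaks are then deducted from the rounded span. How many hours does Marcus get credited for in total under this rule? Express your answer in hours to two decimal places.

31.30 hours

Tue: in 05:34→05:36, out 16:40→16:42; 11 h 6 min − 60 min = 10 h 6 min
Wed: in 11:17→11:18, out 17:12→17:12; 5 h 54 min
Thu: in 10:14→10:12, out 17:18→17:18; 7 h 6 min
Fri: in 08:40→08:42, out 16:55→16:54; 8 h 12 min
Total credited: 31 h 18 min.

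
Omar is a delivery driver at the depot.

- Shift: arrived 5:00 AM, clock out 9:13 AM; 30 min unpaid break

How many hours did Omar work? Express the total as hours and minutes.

3 h 43 min

Shift: 5:00 AM–9:13 AM = 4 h 13 min; less 30 min break → 3 h 43 min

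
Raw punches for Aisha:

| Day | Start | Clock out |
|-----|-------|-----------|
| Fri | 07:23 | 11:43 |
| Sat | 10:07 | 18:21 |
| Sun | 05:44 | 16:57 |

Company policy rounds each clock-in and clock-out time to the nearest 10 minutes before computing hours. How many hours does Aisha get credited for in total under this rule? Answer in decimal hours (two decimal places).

23.83 hours

Fri: in 07:23→07:20, out 11:43→11:40; 4 h 20 min
Sat: in 10:07→10:10, out 18:21→18:20; 8 h 10 min
Sun: in 05:44→05:40, out 16:57→17:00; 11 h 20 min
Total credited: 23 h 50 min.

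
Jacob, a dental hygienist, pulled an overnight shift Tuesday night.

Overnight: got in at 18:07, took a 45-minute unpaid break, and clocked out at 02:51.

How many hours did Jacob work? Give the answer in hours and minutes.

7 h 59 min

Overnight: 18:07 → midnight = 5 h 53 min; midnight → 02:51 = 2 h 51 min; span 8 h 44 min; less 45 min break → 7 h 59 min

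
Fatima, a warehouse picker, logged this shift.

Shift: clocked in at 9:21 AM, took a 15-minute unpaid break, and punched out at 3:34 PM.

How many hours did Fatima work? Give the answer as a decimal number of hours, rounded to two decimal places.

Shift: 9:21 AM–3:34 PM = 6 h 13 min; less 15 min break → 5 h 58 min

5.97 hours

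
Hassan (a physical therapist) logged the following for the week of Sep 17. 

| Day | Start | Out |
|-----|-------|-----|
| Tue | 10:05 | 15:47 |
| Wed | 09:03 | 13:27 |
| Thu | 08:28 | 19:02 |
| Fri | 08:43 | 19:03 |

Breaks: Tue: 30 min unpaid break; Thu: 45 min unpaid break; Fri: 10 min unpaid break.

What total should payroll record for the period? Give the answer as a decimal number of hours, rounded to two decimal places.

29.58 hours

Tue: 10:05–15:47 = 5 h 42 min; less 30 min break → 5 h 12 min
Wed: 09:03–13:27 = 4 h 24 min
Thu: 08:28–19:02 = 10 h 34 min; less 45 min break → 9 h 49 min
Fri: 08:43–19:03 = 10 h 20 min; less 10 min break → 10 h 10 min
Total: 5 h 12 min + 4 h 24 min + 9 h 49 min + 10 h 10 min = 29 h 35 min.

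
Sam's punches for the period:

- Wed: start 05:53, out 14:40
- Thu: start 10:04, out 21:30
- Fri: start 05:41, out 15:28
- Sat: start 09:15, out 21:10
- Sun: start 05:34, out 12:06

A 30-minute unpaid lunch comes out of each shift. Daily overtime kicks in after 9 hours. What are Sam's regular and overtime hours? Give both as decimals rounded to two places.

Wed: 05:53–14:40 = 8 h 47 min; less 30 min break → 8 h 17 min
Thu: 10:04–21:30 = 11 h 26 min; less 30 min break → 10 h 56 min
Fri: 05:41–15:28 = 9 h 47 min; less 30 min break → 9 h 17 min
Sat: 09:15–21:10 = 11 h 55 min; less 30 min break → 11 h 25 min
Sun: 05:34–12:06 = 6 h 32 min; less 30 min break → 6 h 2 min
Wed reg 8 h 17 min / OT 0 h 0 min; Thu reg 9 h 0 min / OT 1 h 56 min; Fri reg 9 h 0 min / OT 0 h 17 min; Sat reg 9 h 0 min / OT 2 h 25 min; Sun reg 6 h 2 min / OT 0 h 0 min.
Totals: regular 41 h 19 min, overtime 4 h 38 min.

Regular 41.32 hours, overtime 4.63 hours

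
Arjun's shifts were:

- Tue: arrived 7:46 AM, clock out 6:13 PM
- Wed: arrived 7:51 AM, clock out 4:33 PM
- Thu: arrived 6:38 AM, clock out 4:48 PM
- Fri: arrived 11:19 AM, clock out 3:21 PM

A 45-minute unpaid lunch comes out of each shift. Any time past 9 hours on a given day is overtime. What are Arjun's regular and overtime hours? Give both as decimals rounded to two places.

Regular 29.23 hours, overtime 1.12 hours

Tue: 7:46 AM–6:13 PM = 10 h 27 min; less 45 min break → 9 h 42 min
Wed: 7:51 AM–4:33 PM = 8 h 42 min; less 45 min break → 7 h 57 min
Thu: 6:38 AM–4:48 PM = 10 h 10 min; less 45 min break → 9 h 25 min
Fri: 11:19 AM–3:21 PM = 4 h 2 min; less 45 min break → 3 h 17 min
Tue reg 9 h 0 min / OT 0 h 42 min; Wed reg 7 h 57 min / OT 0 h 0 min; Thu reg 9 h 0 min / OT 0 h 25 min; Fri reg 3 h 17 min / OT 0 h 0 min.
Totals: regular 29 h 14 min, overtime 1 h 7 min.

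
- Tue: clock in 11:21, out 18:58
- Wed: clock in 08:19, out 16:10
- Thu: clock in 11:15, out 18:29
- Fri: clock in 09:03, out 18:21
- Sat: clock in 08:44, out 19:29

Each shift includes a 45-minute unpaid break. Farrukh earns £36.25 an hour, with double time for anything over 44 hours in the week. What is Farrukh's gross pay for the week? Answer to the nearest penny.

£1413.75

Tue: 11:21–18:58 = 7 h 37 min; less 45 min break → 6 h 52 min
Wed: 08:19–16:10 = 7 h 51 min; less 45 min break → 7 h 6 min
Thu: 11:15–18:29 = 7 h 14 min; less 45 min break → 6 h 29 min
Fri: 09:03–18:21 = 9 h 18 min; less 45 min break → 8 h 33 min
Sat: 08:44–19:29 = 10 h 45 min; less 45 min break → 10 h 0 min
Total worked: 39 h 0 min = 2340 min.
Regular 39 h 0 min = 2340 min at £36.25/h; overtime 0 h 0 min = 0 min at £72.50/h.
Pay = (2340 × £36.25 + 0 × £72.50) ÷ 60 = £1413.75.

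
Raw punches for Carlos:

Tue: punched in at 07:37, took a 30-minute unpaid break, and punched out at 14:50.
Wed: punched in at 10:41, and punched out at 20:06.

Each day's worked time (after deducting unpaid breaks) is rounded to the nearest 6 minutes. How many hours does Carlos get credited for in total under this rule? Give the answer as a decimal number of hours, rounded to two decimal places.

Tue: 07:37–14:50 = 7 h 13 min − 30 min = 6 h 43 min → rounds to 6 h 42 min
Wed: 10:41–20:06 = 9 h 25 min → rounds to 9 h 24 min
Total credited: 16 h 6 min.

16.10 hours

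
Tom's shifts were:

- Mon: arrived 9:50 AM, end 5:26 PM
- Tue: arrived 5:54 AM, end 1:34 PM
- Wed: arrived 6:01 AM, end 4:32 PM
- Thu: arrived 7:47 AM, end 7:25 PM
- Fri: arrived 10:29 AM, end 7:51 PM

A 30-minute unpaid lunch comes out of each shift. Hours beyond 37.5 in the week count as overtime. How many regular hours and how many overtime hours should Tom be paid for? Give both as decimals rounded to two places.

Regular 37.50 hours, overtime 6.78 hours

Mon: 9:50 AM–5:26 PM = 7 h 36 min; less 30 min break → 7 h 6 min
Tue: 5:54 AM–1:34 PM = 7 h 40 min; less 30 min break → 7 h 10 min
Wed: 6:01 AM–4:32 PM = 10 h 31 min; less 30 min break → 10 h 1 min
Thu: 7:47 AM–7:25 PM = 11 h 38 min; less 30 min break → 11 h 8 min
Fri: 10:29 AM–7:51 PM = 9 h 22 min; less 30 min break → 8 h 52 min
Total worked: 44 h 17 min = 44.28 h.
Threshold 37.5 h → overtime 6 h 47 min, regular 37 h 30 min.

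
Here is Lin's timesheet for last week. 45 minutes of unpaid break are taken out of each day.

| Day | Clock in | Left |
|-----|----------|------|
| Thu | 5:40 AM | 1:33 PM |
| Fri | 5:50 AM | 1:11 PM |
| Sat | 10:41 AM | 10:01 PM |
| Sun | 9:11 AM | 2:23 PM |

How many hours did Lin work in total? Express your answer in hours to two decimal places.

28.77 hours

Thu: 5:40 AM–1:33 PM = 7 h 53 min; less 45 min break → 7 h 8 min
Fri: 5:50 AM–1:11 PM = 7 h 21 min; less 45 min break → 6 h 36 min
Sat: 10:41 AM–10:01 PM = 11 h 20 min; less 45 min break → 10 h 35 min
Sun: 9:11 AM–2:23 PM = 5 h 12 min; less 45 min break → 4 h 27 min
Total: 7 h 8 min + 6 h 36 min + 10 h 35 min + 4 h 27 min = 28 h 46 min.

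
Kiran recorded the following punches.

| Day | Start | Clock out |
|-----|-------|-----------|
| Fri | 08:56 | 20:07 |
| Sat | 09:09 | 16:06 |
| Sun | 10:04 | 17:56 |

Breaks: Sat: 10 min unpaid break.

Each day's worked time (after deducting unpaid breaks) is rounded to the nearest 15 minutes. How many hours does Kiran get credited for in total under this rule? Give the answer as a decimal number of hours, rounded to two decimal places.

Fri: 08:56–20:07 = 11 h 11 min → rounds to 11 h 15 min
Sat: 09:09–16:06 = 6 h 57 min − 10 min = 6 h 47 min → rounds to 6 h 45 min
Sun: 10:04–17:56 = 7 h 52 min → rounds to 7 h 45 min
Total credited: 25 h 45 min.

25.75 hours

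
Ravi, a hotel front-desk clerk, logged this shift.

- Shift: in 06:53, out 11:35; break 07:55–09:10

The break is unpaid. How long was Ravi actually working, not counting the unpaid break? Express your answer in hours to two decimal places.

3.45 hours

Shift: 06:53–11:35 = 4 h 42 min; less 75 min break → 3 h 27 min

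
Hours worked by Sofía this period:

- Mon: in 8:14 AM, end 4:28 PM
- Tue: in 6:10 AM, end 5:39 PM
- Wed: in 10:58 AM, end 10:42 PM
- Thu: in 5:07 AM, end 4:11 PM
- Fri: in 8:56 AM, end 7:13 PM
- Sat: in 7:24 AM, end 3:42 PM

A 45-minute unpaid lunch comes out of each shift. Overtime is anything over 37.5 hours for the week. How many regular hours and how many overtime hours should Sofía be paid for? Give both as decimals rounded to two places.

Regular 37.50 hours, overtime 19.10 hours

Mon: 8:14 AM–4:28 PM = 8 h 14 min; less 45 min break → 7 h 29 min
Tue: 6:10 AM–5:39 PM = 11 h 29 min; less 45 min break → 10 h 44 min
Wed: 10:58 AM–10:42 PM = 11 h 44 min; less 45 min break → 10 h 59 min
Thu: 5:07 AM–4:11 PM = 11 h 4 min; less 45 min break → 10 h 19 min
Fri: 8:56 AM–7:13 PM = 10 h 17 min; less 45 min break → 9 h 32 min
Sat: 7:24 AM–3:42 PM = 8 h 18 min; less 45 min break → 7 h 33 min
Total worked: 56 h 36 min = 56.60 h.
Threshold 37.5 h → overtime 19 h 6 min, regular 37 h 30 min.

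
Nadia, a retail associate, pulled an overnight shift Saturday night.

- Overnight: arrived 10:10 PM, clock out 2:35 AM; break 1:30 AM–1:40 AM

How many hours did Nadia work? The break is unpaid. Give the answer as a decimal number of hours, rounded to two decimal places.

Overnight: 10:10 PM → midnight = 1 h 50 min; midnight → 2:35 AM = 2 h 35 min; span 4 h 25 min; less 10 min break → 4 h 15 min

4.25 hours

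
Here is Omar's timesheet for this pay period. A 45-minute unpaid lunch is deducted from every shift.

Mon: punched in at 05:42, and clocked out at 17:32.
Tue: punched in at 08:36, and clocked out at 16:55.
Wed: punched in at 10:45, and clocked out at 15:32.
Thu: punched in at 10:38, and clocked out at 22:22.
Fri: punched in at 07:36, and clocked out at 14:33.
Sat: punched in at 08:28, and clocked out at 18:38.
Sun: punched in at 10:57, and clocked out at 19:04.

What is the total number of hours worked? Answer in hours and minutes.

Mon: 05:42–17:32 = 11 h 50 min; less 45 min break → 11 h 5 min
Tue: 08:36–16:55 = 8 h 19 min; less 45 min break → 7 h 34 min
Wed: 10:45–15:32 = 4 h 47 min; less 45 min break → 4 h 2 min
Thu: 10:38–22:22 = 11 h 44 min; less 45 min break → 10 h 59 min
Fri: 07:36–14:33 = 6 h 57 min; less 45 min break → 6 h 12 min
Sat: 08:28–18:38 = 10 h 10 min; less 45 min break → 9 h 25 min
Sun: 10:57–19:04 = 8 h 7 min; less 45 min break → 7 h 22 min
Total: 11 h 5 min + 7 h 34 min + 4 h 2 min + 10 h 59 min + 6 h 12 min + 9 h 25 min + 7 h 22 min = 56 h 39 min.

56 h 39 min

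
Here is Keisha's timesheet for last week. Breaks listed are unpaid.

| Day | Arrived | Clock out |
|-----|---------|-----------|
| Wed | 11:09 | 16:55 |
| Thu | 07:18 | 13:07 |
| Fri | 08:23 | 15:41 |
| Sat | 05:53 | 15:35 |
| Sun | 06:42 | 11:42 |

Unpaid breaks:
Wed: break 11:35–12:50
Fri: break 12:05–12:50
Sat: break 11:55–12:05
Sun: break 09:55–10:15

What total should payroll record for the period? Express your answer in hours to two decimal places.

Wed: 11:09–16:55 = 5 h 46 min; less 75 min break → 4 h 31 min
Thu: 07:18–13:07 = 5 h 49 min
Fri: 08:23–15:41 = 7 h 18 min; less 45 min break → 6 h 33 min
Sat: 05:53–15:35 = 9 h 42 min; less 10 min break → 9 h 32 min
Sun: 06:42–11:42 = 5 h 0 min; less 20 min break → 4 h 40 min
Total: 4 h 31 min + 5 h 49 min + 6 h 33 min + 9 h 32 min + 4 h 40 min = 31 h 5 min.

31.08 hours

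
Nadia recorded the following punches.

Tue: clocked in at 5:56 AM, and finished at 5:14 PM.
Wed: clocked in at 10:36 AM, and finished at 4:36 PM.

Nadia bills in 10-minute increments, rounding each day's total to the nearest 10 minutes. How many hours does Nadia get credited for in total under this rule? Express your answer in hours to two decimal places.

Tue: 5:56 AM–5:14 PM = 11 h 18 min → rounds to 11 h 20 min
Wed: 10:36 AM–4:36 PM = 6 h 0 min → rounds to 6 h 0 min
Total credited: 17 h 20 min.

17.33 hours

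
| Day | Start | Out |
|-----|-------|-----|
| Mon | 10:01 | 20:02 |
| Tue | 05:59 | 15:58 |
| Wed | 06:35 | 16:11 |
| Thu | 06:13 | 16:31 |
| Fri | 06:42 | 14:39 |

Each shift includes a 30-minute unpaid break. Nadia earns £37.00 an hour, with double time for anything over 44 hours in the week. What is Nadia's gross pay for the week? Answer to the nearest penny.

Mon: 10:01–20:02 = 10 h 1 min; less 30 min break → 9 h 31 min
Tue: 05:59–15:58 = 9 h 59 min; less 30 min break → 9 h 29 min
Wed: 06:35–16:11 = 9 h 36 min; less 30 min break → 9 h 6 min
Thu: 06:13–16:31 = 10 h 18 min; less 30 min break → 9 h 48 min
Fri: 06:42–14:39 = 7 h 57 min; less 30 min break → 7 h 27 min
Total worked: 45 h 21 min = 2721 min.
Regular 44 h 0 min = 2640 min at £37.00/h; overtime 1 h 21 min = 81 min at £74.00/h.
Pay = (2640 × £37.00 + 81 × £74.00) ÷ 60 = £1727.90.

£1727.90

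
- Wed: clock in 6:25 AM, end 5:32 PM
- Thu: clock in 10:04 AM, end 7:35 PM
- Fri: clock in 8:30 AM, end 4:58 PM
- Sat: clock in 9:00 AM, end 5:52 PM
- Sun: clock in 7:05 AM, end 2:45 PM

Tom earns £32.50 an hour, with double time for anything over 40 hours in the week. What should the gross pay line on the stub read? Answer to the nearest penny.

£1666.17

Wed: 6:25 AM–5:32 PM = 11 h 7 min
Thu: 10:04 AM–7:35 PM = 9 h 31 min
Fri: 8:30 AM–4:58 PM = 8 h 28 min
Sat: 9:00 AM–5:52 PM = 8 h 52 min
Sun: 7:05 AM–2:45 PM = 7 h 40 min
Total worked: 45 h 38 min = 2738 min.
Regular 40 h 0 min = 2400 min at £32.50/h; overtime 5 h 38 min = 338 min at £65.00/h.
Pay = (2400 × £32.50 + 338 × £65.00) ÷ 60 = £1666.17.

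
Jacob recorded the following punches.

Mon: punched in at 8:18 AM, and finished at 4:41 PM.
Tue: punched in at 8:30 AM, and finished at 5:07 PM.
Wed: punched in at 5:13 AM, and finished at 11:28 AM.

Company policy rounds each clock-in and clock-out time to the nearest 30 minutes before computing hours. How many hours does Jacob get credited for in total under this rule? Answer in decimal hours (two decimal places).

23.00 hours

Mon: in 8:18 AM→8:30 AM, out 4:41 PM→4:30 PM; 8 h 0 min
Tue: in 8:30 AM→8:30 AM, out 5:07 PM→5:00 PM; 8 h 30 min
Wed: in 5:13 AM→5:00 AM, out 11:28 AM→11:30 AM; 6 h 30 min
Total credited: 23 h 0 min.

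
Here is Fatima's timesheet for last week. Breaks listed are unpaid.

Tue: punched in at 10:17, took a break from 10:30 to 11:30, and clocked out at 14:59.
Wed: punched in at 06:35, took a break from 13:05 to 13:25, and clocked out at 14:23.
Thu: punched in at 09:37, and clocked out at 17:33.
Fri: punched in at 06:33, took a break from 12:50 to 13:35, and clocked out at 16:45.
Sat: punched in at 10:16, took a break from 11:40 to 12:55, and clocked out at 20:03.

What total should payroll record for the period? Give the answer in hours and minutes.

37 h 5 min

Tue: 10:17–14:59 = 4 h 42 min; less 60 min break → 3 h 42 min
Wed: 06:35–14:23 = 7 h 48 min; less 20 min break → 7 h 28 min
Thu: 09:37–17:33 = 7 h 56 min
Fri: 06:33–16:45 = 10 h 12 min; less 45 min break → 9 h 27 min
Sat: 10:16–20:03 = 9 h 47 min; less 75 min break → 8 h 32 min
Total: 3 h 42 min + 7 h 28 min + 7 h 56 min + 9 h 27 min + 8 h 32 min = 37 h 5 min.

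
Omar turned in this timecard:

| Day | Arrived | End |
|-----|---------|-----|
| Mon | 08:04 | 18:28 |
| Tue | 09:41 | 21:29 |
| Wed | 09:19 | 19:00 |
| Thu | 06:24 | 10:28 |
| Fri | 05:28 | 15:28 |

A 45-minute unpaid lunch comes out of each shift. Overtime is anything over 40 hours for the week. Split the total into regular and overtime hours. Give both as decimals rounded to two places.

Regular 40.00 hours, overtime 2.20 hours

Mon: 08:04–18:28 = 10 h 24 min; less 45 min break → 9 h 39 min
Tue: 09:41–21:29 = 11 h 48 min; less 45 min break → 11 h 3 min
Wed: 09:19–19:00 = 9 h 41 min; less 45 min break → 8 h 56 min
Thu: 06:24–10:28 = 4 h 4 min; less 45 min break → 3 h 19 min
Fri: 05:28–15:28 = 10 h 0 min; less 45 min break → 9 h 15 min
Total worked: 42 h 12 min = 42.20 h.
Threshold 40 h → overtime 2 h 12 min, regular 40 h 0 min.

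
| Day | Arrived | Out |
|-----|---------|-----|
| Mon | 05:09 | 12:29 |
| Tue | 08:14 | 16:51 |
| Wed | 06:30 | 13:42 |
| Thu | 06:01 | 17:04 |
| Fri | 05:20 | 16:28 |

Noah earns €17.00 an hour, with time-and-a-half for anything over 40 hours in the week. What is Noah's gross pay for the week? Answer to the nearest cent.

€816.00

Mon: 05:09–12:29 = 7 h 20 min
Tue: 08:14–16:51 = 8 h 37 min
Wed: 06:30–13:42 = 7 h 12 min
Thu: 06:01–17:04 = 11 h 3 min
Fri: 05:20–16:28 = 11 h 8 min
Total worked: 45 h 20 min = 2720 min.
Regular 40 h 0 min = 2400 min at €17.00/h; overtime 5 h 20 min = 320 min at €25.50/h.
Pay = (2400 × €17.00 + 320 × €25.50) ÷ 60 = €816.00.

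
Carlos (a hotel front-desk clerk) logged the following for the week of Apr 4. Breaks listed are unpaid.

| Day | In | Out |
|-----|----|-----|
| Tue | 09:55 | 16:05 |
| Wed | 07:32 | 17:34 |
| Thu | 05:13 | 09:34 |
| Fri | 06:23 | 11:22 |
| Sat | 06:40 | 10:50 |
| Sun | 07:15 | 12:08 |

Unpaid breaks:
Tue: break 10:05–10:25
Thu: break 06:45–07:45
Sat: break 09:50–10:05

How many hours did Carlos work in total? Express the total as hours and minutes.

33 h 0 min

Tue: 09:55–16:05 = 6 h 10 min; less 20 min break → 5 h 50 min
Wed: 07:32–17:34 = 10 h 2 min
Thu: 05:13–09:34 = 4 h 21 min; less 60 min break → 3 h 21 min
Fri: 06:23–11:22 = 4 h 59 min
Sat: 06:40–10:50 = 4 h 10 min; less 15 min break → 3 h 55 min
Sun: 07:15–12:08 = 4 h 53 min
Total: 5 h 50 min + 10 h 2 min + 3 h 21 min + 4 h 59 min + 3 h 55 min + 4 h 53 min = 33 h 0 min.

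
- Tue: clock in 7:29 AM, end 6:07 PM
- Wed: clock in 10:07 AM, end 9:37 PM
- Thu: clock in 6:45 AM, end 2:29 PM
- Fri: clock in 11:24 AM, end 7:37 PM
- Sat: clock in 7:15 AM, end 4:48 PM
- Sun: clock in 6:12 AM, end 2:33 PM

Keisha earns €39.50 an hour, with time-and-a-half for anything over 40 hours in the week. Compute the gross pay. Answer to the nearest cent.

Tue: 7:29 AM–6:07 PM = 10 h 38 min
Wed: 10:07 AM–9:37 PM = 11 h 30 min
Thu: 6:45 AM–2:29 PM = 7 h 44 min
Fri: 11:24 AM–7:37 PM = 8 h 13 min
Sat: 7:15 AM–4:48 PM = 9 h 33 min
Sun: 6:12 AM–2:33 PM = 8 h 21 min
Total worked: 55 h 59 min = 3359 min.
Regular 40 h 0 min = 2400 min at €39.50/h; overtime 15 h 59 min = 959 min at €59.25/h.
Pay = (2400 × €39.50 + 959 × €59.25) ÷ 60 = €2527.01.

€2527.01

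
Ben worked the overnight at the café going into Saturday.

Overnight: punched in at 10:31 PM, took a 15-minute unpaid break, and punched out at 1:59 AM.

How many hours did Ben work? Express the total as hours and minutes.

Overnight: 10:31 PM → midnight = 1 h 29 min; midnight → 1:59 AM = 1 h 59 min; span 3 h 28 min; less 15 min break → 3 h 13 min

3 h 13 min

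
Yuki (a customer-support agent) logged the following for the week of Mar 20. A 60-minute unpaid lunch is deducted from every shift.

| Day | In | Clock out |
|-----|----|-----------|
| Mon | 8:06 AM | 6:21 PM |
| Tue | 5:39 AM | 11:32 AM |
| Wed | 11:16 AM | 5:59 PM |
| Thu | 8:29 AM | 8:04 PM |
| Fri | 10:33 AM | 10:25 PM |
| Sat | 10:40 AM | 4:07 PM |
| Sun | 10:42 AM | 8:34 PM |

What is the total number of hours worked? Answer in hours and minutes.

54 h 37 min

Mon: 8:06 AM–6:21 PM = 10 h 15 min; less 60 min break → 9 h 15 min
Tue: 5:39 AM–11:32 AM = 5 h 53 min; less 60 min break → 4 h 53 min
Wed: 11:16 AM–5:59 PM = 6 h 43 min; less 60 min break → 5 h 43 min
Thu: 8:29 AM–8:04 PM = 11 h 35 min; less 60 min break → 10 h 35 min
Fri: 10:33 AM–10:25 PM = 11 h 52 min; less 60 min break → 10 h 52 min
Sat: 10:40 AM–4:07 PM = 5 h 27 min; less 60 min break → 4 h 27 min
Sun: 10:42 AM–8:34 PM = 9 h 52 min; less 60 min break → 8 h 52 min
Total: 9 h 15 min + 4 h 53 min + 5 h 43 min + 10 h 35 min + 10 h 52 min + 4 h 27 min + 8 h 52 min = 54 h 37 min.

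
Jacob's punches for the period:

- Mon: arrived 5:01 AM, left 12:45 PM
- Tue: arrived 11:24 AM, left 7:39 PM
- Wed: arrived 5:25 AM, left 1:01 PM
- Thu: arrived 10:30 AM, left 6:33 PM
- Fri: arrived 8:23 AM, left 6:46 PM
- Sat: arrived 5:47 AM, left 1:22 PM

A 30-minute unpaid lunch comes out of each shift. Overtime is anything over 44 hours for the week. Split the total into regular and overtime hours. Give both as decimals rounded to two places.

Regular 44.00 hours, overtime 2.60 hours

Mon: 5:01 AM–12:45 PM = 7 h 44 min; less 30 min break → 7 h 14 min
Tue: 11:24 AM–7:39 PM = 8 h 15 min; less 30 min break → 7 h 45 min
Wed: 5:25 AM–1:01 PM = 7 h 36 min; less 30 min break → 7 h 6 min
Thu: 10:30 AM–6:33 PM = 8 h 3 min; less 30 min break → 7 h 33 min
Fri: 8:23 AM–6:46 PM = 10 h 23 min; less 30 min break → 9 h 53 min
Sat: 5:47 AM–1:22 PM = 7 h 35 min; less 30 min break → 7 h 5 min
Total worked: 46 h 36 min = 46.60 h.
Threshold 44 h → overtime 2 h 36 min, regular 44 h 0 min.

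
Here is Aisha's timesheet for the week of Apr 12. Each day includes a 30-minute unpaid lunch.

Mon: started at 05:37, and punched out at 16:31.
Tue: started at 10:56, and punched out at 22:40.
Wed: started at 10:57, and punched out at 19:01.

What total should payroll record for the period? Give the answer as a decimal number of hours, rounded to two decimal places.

Mon: 05:37–16:31 = 10 h 54 min; less 30 min break → 10 h 24 min
Tue: 10:56–22:40 = 11 h 44 min; less 30 min break → 11 h 14 min
Wed: 10:57–19:01 = 8 h 4 min; less 30 min break → 7 h 34 min
Total: 10 h 24 min + 11 h 14 min + 7 h 34 min = 29 h 12 min.

29.20 hours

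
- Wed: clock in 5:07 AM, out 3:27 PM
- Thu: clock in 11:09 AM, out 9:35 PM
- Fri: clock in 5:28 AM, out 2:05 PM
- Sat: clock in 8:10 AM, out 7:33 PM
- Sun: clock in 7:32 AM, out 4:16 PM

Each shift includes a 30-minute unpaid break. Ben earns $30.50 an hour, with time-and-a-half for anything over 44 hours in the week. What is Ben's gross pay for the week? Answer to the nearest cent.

Wed: 5:07 AM–3:27 PM = 10 h 20 min; less 30 min break → 9 h 50 min
Thu: 11:09 AM–9:35 PM = 10 h 26 min; less 30 min break → 9 h 56 min
Fri: 5:28 AM–2:05 PM = 8 h 37 min; less 30 min break → 8 h 7 min
Sat: 8:10 AM–7:33 PM = 11 h 23 min; less 30 min break → 10 h 53 min
Sun: 7:32 AM–4:16 PM = 8 h 44 min; less 30 min break → 8 h 14 min
Total worked: 47 h 0 min = 2820 min.
Regular 44 h 0 min = 2640 min at $30.50/h; overtime 3 h 0 min = 180 min at $45.75/h.
Pay = (2640 × $30.50 + 180 × $45.75) ÷ 60 = $1479.25.

$1479.25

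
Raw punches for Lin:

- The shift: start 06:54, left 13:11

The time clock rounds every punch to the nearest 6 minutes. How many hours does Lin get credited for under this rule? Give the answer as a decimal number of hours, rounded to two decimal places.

6.30 hours

The shift: in 06:54→06:54, out 13:11→13:12; 6 h 18 min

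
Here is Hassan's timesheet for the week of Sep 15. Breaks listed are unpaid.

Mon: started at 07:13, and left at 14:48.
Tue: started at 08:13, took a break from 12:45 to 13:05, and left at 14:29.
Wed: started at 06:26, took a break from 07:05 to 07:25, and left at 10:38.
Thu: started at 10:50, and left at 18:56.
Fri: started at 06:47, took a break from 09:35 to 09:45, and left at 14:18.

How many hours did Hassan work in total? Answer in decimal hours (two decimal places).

32.83 hours

Mon: 07:13–14:48 = 7 h 35 min
Tue: 08:13–14:29 = 6 h 16 min; less 20 min break → 5 h 56 min
Wed: 06:26–10:38 = 4 h 12 min; less 20 min break → 3 h 52 min
Thu: 10:50–18:56 = 8 h 6 min
Fri: 06:47–14:18 = 7 h 31 min; less 10 min break → 7 h 21 min
Total: 7 h 35 min + 5 h 56 min + 3 h 52 min + 8 h 6 min + 7 h 21 min = 32 h 50 min.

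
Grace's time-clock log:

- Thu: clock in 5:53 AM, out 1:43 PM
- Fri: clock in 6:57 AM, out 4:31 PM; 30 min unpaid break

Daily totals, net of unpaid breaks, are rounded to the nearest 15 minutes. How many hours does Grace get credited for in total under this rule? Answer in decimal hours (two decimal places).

Thu: 5:53 AM–1:43 PM = 7 h 50 min → rounds to 7 h 45 min
Fri: 6:57 AM–4:31 PM = 9 h 34 min − 30 min = 9 h 4 min → rounds to 9 h 0 min
Total credited: 16 h 45 min.

16.75 hours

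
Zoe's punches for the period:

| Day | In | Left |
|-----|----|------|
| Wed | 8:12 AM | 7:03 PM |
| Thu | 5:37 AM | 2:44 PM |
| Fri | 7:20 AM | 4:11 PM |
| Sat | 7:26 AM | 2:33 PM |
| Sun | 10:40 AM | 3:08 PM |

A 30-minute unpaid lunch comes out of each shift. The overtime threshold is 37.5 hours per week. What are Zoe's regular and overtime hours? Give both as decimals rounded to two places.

Wed: 8:12 AM–7:03 PM = 10 h 51 min; less 30 min break → 10 h 21 min
Thu: 5:37 AM–2:44 PM = 9 h 7 min; less 30 min break → 8 h 37 min
Fri: 7:20 AM–4:11 PM = 8 h 51 min; less 30 min break → 8 h 21 min
Sat: 7:26 AM–2:33 PM = 7 h 7 min; less 30 min break → 6 h 37 min
Sun: 10:40 AM–3:08 PM = 4 h 28 min; less 30 min break → 3 h 58 min
Total worked: 37 h 54 min = 37.90 h.
Threshold 37.5 h → overtime 0 h 24 min, regular 37 h 30 min.

Regular 37.50 hours, overtime 0.40 hours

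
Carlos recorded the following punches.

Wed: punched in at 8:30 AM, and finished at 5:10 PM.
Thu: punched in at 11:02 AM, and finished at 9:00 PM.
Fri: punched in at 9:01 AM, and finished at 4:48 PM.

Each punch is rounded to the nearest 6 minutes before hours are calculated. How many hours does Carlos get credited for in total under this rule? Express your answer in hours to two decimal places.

Wed: in 8:30 AM→8:30 AM, out 5:10 PM→5:12 PM; 8 h 42 min
Thu: in 11:02 AM→11:00 AM, out 9:00 PM→9:00 PM; 10 h 0 min
Fri: in 9:01 AM→9:00 AM, out 4:48 PM→4:48 PM; 7 h 48 min
Total credited: 26 h 30 min.

26.50 hours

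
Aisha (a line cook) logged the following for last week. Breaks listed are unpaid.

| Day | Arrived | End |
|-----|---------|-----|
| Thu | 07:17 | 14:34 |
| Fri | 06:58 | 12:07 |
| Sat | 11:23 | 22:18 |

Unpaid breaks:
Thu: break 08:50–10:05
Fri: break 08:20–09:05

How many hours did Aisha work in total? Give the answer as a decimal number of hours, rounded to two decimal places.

21.35 hours

Thu: 07:17–14:34 = 7 h 17 min; less 75 min break → 6 h 2 min
Fri: 06:58–12:07 = 5 h 9 min; less 45 min break → 4 h 24 min
Sat: 11:23–22:18 = 10 h 55 min
Total: 6 h 2 min + 4 h 24 min + 10 h 55 min = 21 h 21 min.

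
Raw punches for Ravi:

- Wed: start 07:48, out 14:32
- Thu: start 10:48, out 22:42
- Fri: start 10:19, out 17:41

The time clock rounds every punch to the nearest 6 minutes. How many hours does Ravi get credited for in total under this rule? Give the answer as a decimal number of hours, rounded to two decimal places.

Wed: in 07:48→07:48, out 14:32→14:30; 6 h 42 min
Thu: in 10:48→10:48, out 22:42→22:42; 11 h 54 min
Fri: in 10:19→10:18, out 17:41→17:42; 7 h 24 min
Total credited: 26 h 0 min.

26.00 hours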